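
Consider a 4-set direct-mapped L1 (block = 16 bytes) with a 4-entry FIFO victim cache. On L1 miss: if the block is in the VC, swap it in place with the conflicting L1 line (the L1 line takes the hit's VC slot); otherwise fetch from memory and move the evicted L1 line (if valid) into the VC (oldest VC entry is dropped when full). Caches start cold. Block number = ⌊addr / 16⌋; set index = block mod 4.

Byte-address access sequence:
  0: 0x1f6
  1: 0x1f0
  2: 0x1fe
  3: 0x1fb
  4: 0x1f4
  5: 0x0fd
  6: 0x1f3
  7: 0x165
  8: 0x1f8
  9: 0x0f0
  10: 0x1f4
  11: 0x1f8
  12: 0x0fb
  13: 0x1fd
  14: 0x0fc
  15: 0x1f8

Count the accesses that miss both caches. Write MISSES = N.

  [0] addr=0x1f6 blk=31 s=3: MISS | VC []
  [1] addr=0x1f0 blk=31 s=3: L1-HIT | VC []
  [2] addr=0x1fe blk=31 s=3: L1-HIT | VC []
  [3] addr=0x1fb blk=31 s=3: L1-HIT | VC []
  [4] addr=0x1f4 blk=31 s=3: L1-HIT | VC []
  [5] addr=0xfd blk=15 s=3: MISS | VC [31]
  [6] addr=0x1f3 blk=31 s=3: VC-HIT | VC [15]
  [7] addr=0x165 blk=22 s=2: MISS | VC [15]
  [8] addr=0x1f8 blk=31 s=3: L1-HIT | VC [15]
  [9] addr=0xf0 blk=15 s=3: VC-HIT | VC [31]
  [10] addr=0x1f4 blk=31 s=3: VC-HIT | VC [15]
  [11] addr=0x1f8 blk=31 s=3: L1-HIT | VC [15]
  [12] addr=0xfb blk=15 s=3: VC-HIT | VC [31]
  [13] addr=0x1fd blk=31 s=3: VC-HIT | VC [15]
  [14] addr=0xfc blk=15 s=3: VC-HIT | VC [31]
  [15] addr=0x1f8 blk=31 s=3: VC-HIT | VC [15]

MISSES = 3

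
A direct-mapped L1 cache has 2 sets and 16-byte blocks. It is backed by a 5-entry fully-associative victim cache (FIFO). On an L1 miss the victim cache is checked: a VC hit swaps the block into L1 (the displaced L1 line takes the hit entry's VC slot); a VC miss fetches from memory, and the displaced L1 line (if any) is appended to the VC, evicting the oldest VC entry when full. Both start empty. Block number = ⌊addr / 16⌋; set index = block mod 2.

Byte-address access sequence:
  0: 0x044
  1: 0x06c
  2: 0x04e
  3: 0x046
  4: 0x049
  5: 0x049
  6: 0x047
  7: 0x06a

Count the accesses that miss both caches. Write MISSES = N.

0: 0x44 (blk 4, set 0) → MISS  vc=[]
1: 0x6c (blk 6, set 0) → MISS  vc=[4]
2: 0x4e (blk 4, set 0) → VC-HIT  vc=[6]
3: 0x46 (blk 4, set 0) → L1-HIT  vc=[6]
4: 0x49 (blk 4, set 0) → L1-HIT  vc=[6]
5: 0x49 (blk 4, set 0) → L1-HIT  vc=[6]
6: 0x47 (blk 4, set 0) → L1-HIT  vc=[6]
7: 0x6a (blk 6, set 0) → VC-HIT  vc=[4]

MISSES = 2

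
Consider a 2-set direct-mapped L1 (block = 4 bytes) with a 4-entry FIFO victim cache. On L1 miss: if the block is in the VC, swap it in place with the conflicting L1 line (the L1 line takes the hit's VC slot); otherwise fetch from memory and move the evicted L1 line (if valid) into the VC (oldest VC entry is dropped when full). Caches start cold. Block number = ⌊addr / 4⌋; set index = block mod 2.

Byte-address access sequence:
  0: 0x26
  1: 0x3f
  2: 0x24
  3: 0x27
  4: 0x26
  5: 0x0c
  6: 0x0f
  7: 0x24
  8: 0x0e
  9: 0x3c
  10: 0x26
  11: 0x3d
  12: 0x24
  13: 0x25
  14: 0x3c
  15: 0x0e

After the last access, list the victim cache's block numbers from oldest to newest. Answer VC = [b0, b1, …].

VC = [15, 9]

  [0] addr=0x26 blk=9 s=1: MISS | VC []
  [1] addr=0x3f blk=15 s=1: MISS | VC [9]
  [2] addr=0x24 blk=9 s=1: VC-HIT | VC [15]
  [3] addr=0x27 blk=9 s=1: L1-HIT | VC [15]
  [4] addr=0x26 blk=9 s=1: L1-HIT | VC [15]
  [5] addr=0xc blk=3 s=1: MISS | VC [15, 9]
  [6] addr=0xf blk=3 s=1: L1-HIT | VC [15, 9]
  [7] addr=0x24 blk=9 s=1: VC-HIT | VC [15, 3]
  [8] addr=0xe blk=3 s=1: VC-HIT | VC [15, 9]
  [9] addr=0x3c blk=15 s=1: VC-HIT | VC [3, 9]
  [10] addr=0x26 blk=9 s=1: VC-HIT | VC [3, 15]
  [11] addr=0x3d blk=15 s=1: VC-HIT | VC [3, 9]
  [12] addr=0x24 blk=9 s=1: VC-HIT | VC [3, 15]
  [13] addr=0x25 blk=9 s=1: L1-HIT | VC [3, 15]
  [14] addr=0x3c blk=15 s=1: VC-HIT | VC [3, 9]
  [15] addr=0xe blk=3 s=1: VC-HIT | VC [15, 9]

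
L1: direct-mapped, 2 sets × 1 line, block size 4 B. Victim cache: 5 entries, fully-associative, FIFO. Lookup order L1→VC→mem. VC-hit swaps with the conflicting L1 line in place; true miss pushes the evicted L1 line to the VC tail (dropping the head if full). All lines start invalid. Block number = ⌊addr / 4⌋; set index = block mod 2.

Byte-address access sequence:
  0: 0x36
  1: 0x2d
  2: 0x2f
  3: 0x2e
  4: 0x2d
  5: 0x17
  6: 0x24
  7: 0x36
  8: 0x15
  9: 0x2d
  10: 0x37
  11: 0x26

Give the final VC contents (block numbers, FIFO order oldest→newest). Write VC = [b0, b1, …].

VC = [13, 5, 11]

  [0] addr=0x36 blk=13 s=1: MISS | VC []
  [1] addr=0x2d blk=11 s=1: MISS | VC [13]
  [2] addr=0x2f blk=11 s=1: L1-HIT | VC [13]
  [3] addr=0x2e blk=11 s=1: L1-HIT | VC [13]
  [4] addr=0x2d blk=11 s=1: L1-HIT | VC [13]
  [5] addr=0x17 blk=5 s=1: MISS | VC [13, 11]
  [6] addr=0x24 blk=9 s=1: MISS | VC [13, 11, 5]
  [7] addr=0x36 blk=13 s=1: VC-HIT | VC [9, 11, 5]
  [8] addr=0x15 blk=5 s=1: VC-HIT | VC [9, 11, 13]
  [9] addr=0x2d blk=11 s=1: VC-HIT | VC [9, 5, 13]
  [10] addr=0x37 blk=13 s=1: VC-HIT | VC [9, 5, 11]
  [11] addr=0x26 blk=9 s=1: VC-HIT | VC [13, 5, 11]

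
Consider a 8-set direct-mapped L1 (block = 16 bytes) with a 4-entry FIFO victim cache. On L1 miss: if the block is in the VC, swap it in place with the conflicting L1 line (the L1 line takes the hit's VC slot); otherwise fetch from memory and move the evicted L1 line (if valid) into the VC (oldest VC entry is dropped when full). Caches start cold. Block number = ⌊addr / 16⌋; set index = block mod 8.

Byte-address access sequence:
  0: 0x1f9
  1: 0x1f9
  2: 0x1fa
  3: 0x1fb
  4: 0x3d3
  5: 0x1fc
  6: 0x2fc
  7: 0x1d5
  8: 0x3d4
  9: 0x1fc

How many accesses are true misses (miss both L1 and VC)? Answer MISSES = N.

MISSES = 4

#0 0x1f9→b31/s7 MISS; vc=[]
#1 0x1f9→b31/s7 L1-HIT; vc=[]
#2 0x1fa→b31/s7 L1-HIT; vc=[]
#3 0x1fb→b31/s7 L1-HIT; vc=[]
#4 0x3d3→b61/s5 MISS; vc=[]
#5 0x1fc→b31/s7 L1-HIT; vc=[]
#6 0x2fc→b47/s7 MISS; vc=[31]
#7 0x1d5→b29/s5 MISS; vc=[31,61]
#8 0x3d4→b61/s5 VC-HIT; vc=[31,29]
#9 0x1fc→b31/s7 VC-HIT; vc=[47,29]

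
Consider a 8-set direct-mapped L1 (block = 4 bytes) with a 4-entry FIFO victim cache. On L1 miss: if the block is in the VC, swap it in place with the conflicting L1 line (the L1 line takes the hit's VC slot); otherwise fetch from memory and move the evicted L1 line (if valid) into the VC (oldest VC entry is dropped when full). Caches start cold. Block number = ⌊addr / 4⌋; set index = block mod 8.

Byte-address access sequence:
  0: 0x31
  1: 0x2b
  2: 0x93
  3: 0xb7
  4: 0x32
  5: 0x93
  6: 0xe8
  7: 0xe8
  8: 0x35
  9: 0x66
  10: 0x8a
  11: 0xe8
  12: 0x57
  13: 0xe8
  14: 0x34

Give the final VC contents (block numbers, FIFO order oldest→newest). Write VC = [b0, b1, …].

#0 0x31→b12/s4 MISS; vc=[]
#1 0x2b→b10/s2 MISS; vc=[]
#2 0x93→b36/s4 MISS; vc=[12]
#3 0xb7→b45/s5 MISS; vc=[12]
#4 0x32→b12/s4 VC-HIT; vc=[36]
#5 0x93→b36/s4 VC-HIT; vc=[12]
#6 0xe8→b58/s2 MISS; vc=[12,10]
#7 0xe8→b58/s2 L1-HIT; vc=[12,10]
#8 0x35→b13/s5 MISS; vc=[12,10,45]
#9 0x66→b25/s1 MISS; vc=[12,10,45]
#10 0x8a→b34/s2 MISS; vc=[12,10,45,58]
#11 0xe8→b58/s2 VC-HIT; vc=[12,10,45,34]
#12 0x57→b21/s5 MISS; vc=[10,45,34,13]
#13 0xe8→b58/s2 L1-HIT; vc=[10,45,34,13]
#14 0x34→b13/s5 VC-HIT; vc=[10,45,34,21]

VC = [10, 45, 34, 21]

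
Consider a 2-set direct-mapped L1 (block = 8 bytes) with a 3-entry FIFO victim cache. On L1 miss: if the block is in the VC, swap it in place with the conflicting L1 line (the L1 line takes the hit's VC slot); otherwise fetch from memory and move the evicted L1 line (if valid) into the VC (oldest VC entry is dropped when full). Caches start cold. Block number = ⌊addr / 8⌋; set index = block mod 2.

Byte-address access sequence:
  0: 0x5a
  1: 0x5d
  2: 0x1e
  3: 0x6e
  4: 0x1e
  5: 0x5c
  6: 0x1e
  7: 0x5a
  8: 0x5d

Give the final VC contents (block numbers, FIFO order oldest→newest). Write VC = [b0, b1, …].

  [0] addr=0x5a blk=11 s=1: MISS | VC []
  [1] addr=0x5d blk=11 s=1: L1-HIT | VC []
  [2] addr=0x1e blk=3 s=1: MISS | VC [11]
  [3] addr=0x6e blk=13 s=1: MISS | VC [11, 3]
  [4] addr=0x1e blk=3 s=1: VC-HIT | VC [11, 13]
  [5] addr=0x5c blk=11 s=1: VC-HIT | VC [3, 13]
  [6] addr=0x1e blk=3 s=1: VC-HIT | VC [11, 13]
  [7] addr=0x5a blk=11 s=1: VC-HIT | VC [3, 13]
  [8] addr=0x5d blk=11 s=1: L1-HIT | VC [3, 13]

VC = [3, 13]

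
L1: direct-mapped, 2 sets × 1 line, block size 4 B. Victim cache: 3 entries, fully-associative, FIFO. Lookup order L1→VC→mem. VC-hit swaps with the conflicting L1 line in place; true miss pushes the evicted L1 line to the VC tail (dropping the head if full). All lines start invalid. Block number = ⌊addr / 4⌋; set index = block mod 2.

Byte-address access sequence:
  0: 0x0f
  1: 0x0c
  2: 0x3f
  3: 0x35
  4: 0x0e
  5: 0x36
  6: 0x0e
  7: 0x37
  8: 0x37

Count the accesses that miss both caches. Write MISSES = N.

MISSES = 3

  [0] addr=0xf blk=3 s=1: MISS | VC []
  [1] addr=0xc blk=3 s=1: L1-HIT | VC []
  [2] addr=0x3f blk=15 s=1: MISS | VC [3]
  [3] addr=0x35 blk=13 s=1: MISS | VC [3, 15]
  [4] addr=0xe blk=3 s=1: VC-HIT | VC [13, 15]
  [5] addr=0x36 blk=13 s=1: VC-HIT | VC [3, 15]
  [6] addr=0xe blk=3 s=1: VC-HIT | VC [13, 15]
  [7] addr=0x37 blk=13 s=1: VC-HIT | VC [3, 15]
  [8] addr=0x37 blk=13 s=1: L1-HIT | VC [3, 15]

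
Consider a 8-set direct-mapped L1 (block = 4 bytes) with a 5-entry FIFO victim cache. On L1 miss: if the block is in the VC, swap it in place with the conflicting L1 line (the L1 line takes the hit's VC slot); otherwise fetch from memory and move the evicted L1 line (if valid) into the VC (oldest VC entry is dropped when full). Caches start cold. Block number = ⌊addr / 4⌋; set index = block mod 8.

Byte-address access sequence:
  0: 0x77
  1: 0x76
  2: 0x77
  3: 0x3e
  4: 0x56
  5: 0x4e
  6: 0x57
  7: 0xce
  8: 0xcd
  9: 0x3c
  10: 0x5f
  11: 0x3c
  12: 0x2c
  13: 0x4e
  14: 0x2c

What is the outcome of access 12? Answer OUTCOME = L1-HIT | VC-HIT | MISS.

OUTCOME = MISS

  [0] addr=0x77 blk=29 s=5: MISS | VC []
  [1] addr=0x76 blk=29 s=5: L1-HIT | VC []
  [2] addr=0x77 blk=29 s=5: L1-HIT | VC []
  [3] addr=0x3e blk=15 s=7: MISS | VC []
  [4] addr=0x56 blk=21 s=5: MISS | VC [29]
  [5] addr=0x4e blk=19 s=3: MISS | VC [29]
  [6] addr=0x57 blk=21 s=5: L1-HIT | VC [29]
  [7] addr=0xce blk=51 s=3: MISS | VC [29, 19]
  [8] addr=0xcd blk=51 s=3: L1-HIT | VC [29, 19]
  [9] addr=0x3c blk=15 s=7: L1-HIT | VC [29, 19]
  [10] addr=0x5f blk=23 s=7: MISS | VC [29, 19, 15]
  [11] addr=0x3c blk=15 s=7: VC-HIT | VC [29, 19, 23]
  [12] addr=0x2c blk=11 s=3: MISS | VC [29, 19, 23, 51]
  [13] addr=0x4e blk=19 s=3: VC-HIT | VC [29, 11, 23, 51]
  [14] addr=0x2c blk=11 s=3: VC-HIT | VC [29, 19, 23, 51]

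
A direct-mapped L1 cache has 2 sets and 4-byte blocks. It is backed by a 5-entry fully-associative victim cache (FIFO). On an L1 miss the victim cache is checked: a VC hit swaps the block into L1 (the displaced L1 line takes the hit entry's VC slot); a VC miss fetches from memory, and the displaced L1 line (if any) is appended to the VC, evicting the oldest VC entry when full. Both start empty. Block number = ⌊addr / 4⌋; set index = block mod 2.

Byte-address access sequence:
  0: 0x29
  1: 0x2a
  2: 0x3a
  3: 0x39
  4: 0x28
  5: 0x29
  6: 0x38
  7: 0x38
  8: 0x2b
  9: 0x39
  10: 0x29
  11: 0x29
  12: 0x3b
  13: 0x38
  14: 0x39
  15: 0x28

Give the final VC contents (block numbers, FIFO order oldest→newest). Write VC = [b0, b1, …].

VC = [14]

#0 0x29→b10/s0 MISS; vc=[]
#1 0x2a→b10/s0 L1-HIT; vc=[]
#2 0x3a→b14/s0 MISS; vc=[10]
#3 0x39→b14/s0 L1-HIT; vc=[10]
#4 0x28→b10/s0 VC-HIT; vc=[14]
#5 0x29→b10/s0 L1-HIT; vc=[14]
#6 0x38→b14/s0 VC-HIT; vc=[10]
#7 0x38→b14/s0 L1-HIT; vc=[10]
#8 0x2b→b10/s0 VC-HIT; vc=[14]
#9 0x39→b14/s0 VC-HIT; vc=[10]
#10 0x29→b10/s0 VC-HIT; vc=[14]
#11 0x29→b10/s0 L1-HIT; vc=[14]
#12 0x3b→b14/s0 VC-HIT; vc=[10]
#13 0x38→b14/s0 L1-HIT; vc=[10]
#14 0x39→b14/s0 L1-HIT; vc=[10]
#15 0x28→b10/s0 VC-HIT; vc=[14]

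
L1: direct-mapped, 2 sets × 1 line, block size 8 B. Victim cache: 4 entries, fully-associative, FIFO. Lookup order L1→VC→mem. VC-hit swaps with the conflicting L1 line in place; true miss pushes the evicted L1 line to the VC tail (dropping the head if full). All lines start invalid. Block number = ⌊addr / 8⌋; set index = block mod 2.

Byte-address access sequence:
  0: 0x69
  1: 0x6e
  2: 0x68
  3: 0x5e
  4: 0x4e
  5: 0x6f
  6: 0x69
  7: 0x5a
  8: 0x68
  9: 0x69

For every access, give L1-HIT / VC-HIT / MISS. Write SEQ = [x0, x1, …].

  [0] addr=0x69 blk=13 s=1: MISS | VC []
  [1] addr=0x6e blk=13 s=1: L1-HIT | VC []
  [2] addr=0x68 blk=13 s=1: L1-HIT | VC []
  [3] addr=0x5e blk=11 s=1: MISS | VC [13]
  [4] addr=0x4e blk=9 s=1: MISS | VC [13, 11]
  [5] addr=0x6f blk=13 s=1: VC-HIT | VC [9, 11]
  [6] addr=0x69 blk=13 s=1: L1-HIT | VC [9, 11]
  [7] addr=0x5a blk=11 s=1: VC-HIT | VC [9, 13]
  [8] addr=0x68 blk=13 s=1: VC-HIT | VC [9, 11]
  [9] addr=0x69 blk=13 s=1: L1-HIT | VC [9, 11]

SEQ = [MISS, L1-HIT, L1-HIT, MISS, MISS, VC-HIT, L1-HIT, VC-HIT, VC-HIT, L1-HIT]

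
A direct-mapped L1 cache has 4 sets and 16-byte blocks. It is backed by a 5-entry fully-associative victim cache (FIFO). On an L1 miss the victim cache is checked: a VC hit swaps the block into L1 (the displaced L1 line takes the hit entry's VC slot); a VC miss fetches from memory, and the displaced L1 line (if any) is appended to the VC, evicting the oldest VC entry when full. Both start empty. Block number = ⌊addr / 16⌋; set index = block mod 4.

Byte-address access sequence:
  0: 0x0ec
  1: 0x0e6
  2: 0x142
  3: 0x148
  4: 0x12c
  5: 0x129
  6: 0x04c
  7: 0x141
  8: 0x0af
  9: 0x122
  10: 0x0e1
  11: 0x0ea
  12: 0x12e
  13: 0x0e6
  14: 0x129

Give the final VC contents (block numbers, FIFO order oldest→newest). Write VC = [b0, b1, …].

0: 0xec (blk 14, set 2) → MISS  vc=[]
1: 0xe6 (blk 14, set 2) → L1-HIT  vc=[]
2: 0x142 (blk 20, set 0) → MISS  vc=[]
3: 0x148 (blk 20, set 0) → L1-HIT  vc=[]
4: 0x12c (blk 18, set 2) → MISS  vc=[14]
5: 0x129 (blk 18, set 2) → L1-HIT  vc=[14]
6: 0x4c (blk 4, set 0) → MISS  vc=[14, 20]
7: 0x141 (blk 20, set 0) → VC-HIT  vc=[14, 4]
8: 0xaf (blk 10, set 2) → MISS  vc=[14, 4, 18]
9: 0x122 (blk 18, set 2) → VC-HIT  vc=[14, 4, 10]
10: 0xe1 (blk 14, set 2) → VC-HIT  vc=[18, 4, 10]
11: 0xea (blk 14, set 2) → L1-HIT  vc=[18, 4, 10]
12: 0x12e (blk 18, set 2) → VC-HIT  vc=[14, 4, 10]
13: 0xe6 (blk 14, set 2) → VC-HIT  vc=[18, 4, 10]
14: 0x129 (blk 18, set 2) → VC-HIT  vc=[14, 4, 10]

VC = [14, 4, 10]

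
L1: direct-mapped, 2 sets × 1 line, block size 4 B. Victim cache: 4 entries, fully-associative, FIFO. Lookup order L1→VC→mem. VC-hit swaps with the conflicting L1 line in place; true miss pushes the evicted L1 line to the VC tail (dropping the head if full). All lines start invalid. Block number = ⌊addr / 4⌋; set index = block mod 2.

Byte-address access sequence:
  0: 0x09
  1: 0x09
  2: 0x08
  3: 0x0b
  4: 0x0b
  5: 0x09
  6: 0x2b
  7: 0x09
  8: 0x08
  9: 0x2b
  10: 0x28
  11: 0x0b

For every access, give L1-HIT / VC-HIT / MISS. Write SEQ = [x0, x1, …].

0: 0x9 (blk 2, set 0) → MISS  vc=[]
1: 0x9 (blk 2, set 0) → L1-HIT  vc=[]
2: 0x8 (blk 2, set 0) → L1-HIT  vc=[]
3: 0xb (blk 2, set 0) → L1-HIT  vc=[]
4: 0xb (blk 2, set 0) → L1-HIT  vc=[]
5: 0x9 (blk 2, set 0) → L1-HIT  vc=[]
6: 0x2b (blk 10, set 0) → MISS  vc=[2]
7: 0x9 (blk 2, set 0) → VC-HIT  vc=[10]
8: 0x8 (blk 2, set 0) → L1-HIT  vc=[10]
9: 0x2b (blk 10, set 0) → VC-HIT  vc=[2]
10: 0x28 (blk 10, set 0) → L1-HIT  vc=[2]
11: 0xb (blk 2, set 0) → VC-HIT  vc=[10]

SEQ = [MISS, L1-HIT, L1-HIT, L1-HIT, L1-HIT, L1-HIT, MISS, VC-HIT, L1-HIT, VC-HIT, L1-HIT, VC-HIT]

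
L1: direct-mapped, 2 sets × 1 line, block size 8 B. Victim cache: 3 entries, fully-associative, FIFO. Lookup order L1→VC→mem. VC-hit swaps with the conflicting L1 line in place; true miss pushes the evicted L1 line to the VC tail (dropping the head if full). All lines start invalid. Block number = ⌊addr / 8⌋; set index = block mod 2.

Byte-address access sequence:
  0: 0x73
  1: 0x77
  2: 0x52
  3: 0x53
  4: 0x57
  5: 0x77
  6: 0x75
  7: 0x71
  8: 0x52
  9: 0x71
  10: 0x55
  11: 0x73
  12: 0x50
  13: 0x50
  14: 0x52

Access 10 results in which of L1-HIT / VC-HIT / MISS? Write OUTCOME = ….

  [0] addr=0x73 blk=14 s=0: MISS | VC []
  [1] addr=0x77 blk=14 s=0: L1-HIT | VC []
  [2] addr=0x52 blk=10 s=0: MISS | VC [14]
  [3] addr=0x53 blk=10 s=0: L1-HIT | VC [14]
  [4] addr=0x57 blk=10 s=0: L1-HIT | VC [14]
  [5] addr=0x77 blk=14 s=0: VC-HIT | VC [10]
  [6] addr=0x75 blk=14 s=0: L1-HIT | VC [10]
  [7] addr=0x71 blk=14 s=0: L1-HIT | VC [10]
  [8] addr=0x52 blk=10 s=0: VC-HIT | VC [14]
  [9] addr=0x71 blk=14 s=0: VC-HIT | VC [10]
  [10] addr=0x55 blk=10 s=0: VC-HIT | VC [14]
  [11] addr=0x73 blk=14 s=0: VC-HIT | VC [10]
  [12] addr=0x50 blk=10 s=0: VC-HIT | VC [14]
  [13] addr=0x50 blk=10 s=0: L1-HIT | VC [14]
  [14] addr=0x52 blk=10 s=0: L1-HIT | VC [14]

OUTCOME = VC-HIT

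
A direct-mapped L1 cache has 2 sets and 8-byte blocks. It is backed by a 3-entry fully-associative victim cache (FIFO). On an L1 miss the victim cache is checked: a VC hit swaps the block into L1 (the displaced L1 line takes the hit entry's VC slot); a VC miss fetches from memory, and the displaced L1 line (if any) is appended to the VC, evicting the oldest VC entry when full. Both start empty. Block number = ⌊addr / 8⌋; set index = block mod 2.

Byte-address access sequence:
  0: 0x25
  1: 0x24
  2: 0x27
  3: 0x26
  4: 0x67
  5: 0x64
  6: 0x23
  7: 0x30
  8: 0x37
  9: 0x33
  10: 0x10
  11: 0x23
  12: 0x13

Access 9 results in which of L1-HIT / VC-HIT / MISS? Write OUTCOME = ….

OUTCOME = L1-HIT

  [0] addr=0x25 blk=4 s=0: MISS | VC []
  [1] addr=0x24 blk=4 s=0: L1-HIT | VC []
  [2] addr=0x27 blk=4 s=0: L1-HIT | VC []
  [3] addr=0x26 blk=4 s=0: L1-HIT | VC []
  [4] addr=0x67 blk=12 s=0: MISS | VC [4]
  [5] addr=0x64 blk=12 s=0: L1-HIT | VC [4]
  [6] addr=0x23 blk=4 s=0: VC-HIT | VC [12]
  [7] addr=0x30 blk=6 s=0: MISS | VC [12, 4]
  [8] addr=0x37 blk=6 s=0: L1-HIT | VC [12, 4]
  [9] addr=0x33 blk=6 s=0: L1-HIT | VC [12, 4]
  [10] addr=0x10 blk=2 s=0: MISS | VC [12, 4, 6]
  [11] addr=0x23 blk=4 s=0: VC-HIT | VC [12, 2, 6]
  [12] addr=0x13 blk=2 s=0: VC-HIT | VC [12, 4, 6]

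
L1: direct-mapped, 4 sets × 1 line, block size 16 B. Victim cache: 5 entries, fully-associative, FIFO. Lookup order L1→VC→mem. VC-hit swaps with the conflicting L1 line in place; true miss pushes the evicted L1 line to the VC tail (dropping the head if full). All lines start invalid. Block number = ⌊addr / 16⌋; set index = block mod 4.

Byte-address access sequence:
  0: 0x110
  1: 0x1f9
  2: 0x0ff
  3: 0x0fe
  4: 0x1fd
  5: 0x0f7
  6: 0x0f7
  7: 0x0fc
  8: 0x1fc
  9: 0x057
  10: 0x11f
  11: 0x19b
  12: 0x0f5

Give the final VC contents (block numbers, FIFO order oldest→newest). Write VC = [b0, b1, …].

VC = [31, 5, 17]

#0 0x110→b17/s1 MISS; vc=[]
#1 0x1f9→b31/s3 MISS; vc=[]
#2 0xff→b15/s3 MISS; vc=[31]
#3 0xfe→b15/s3 L1-HIT; vc=[31]
#4 0x1fd→b31/s3 VC-HIT; vc=[15]
#5 0xf7→b15/s3 VC-HIT; vc=[31]
#6 0xf7→b15/s3 L1-HIT; vc=[31]
#7 0xfc→b15/s3 L1-HIT; vc=[31]
#8 0x1fc→b31/s3 VC-HIT; vc=[15]
#9 0x57→b5/s1 MISS; vc=[15,17]
#10 0x11f→b17/s1 VC-HIT; vc=[15,5]
#11 0x19b→b25/s1 MISS; vc=[15,5,17]
#12 0xf5→b15/s3 VC-HIT; vc=[31,5,17]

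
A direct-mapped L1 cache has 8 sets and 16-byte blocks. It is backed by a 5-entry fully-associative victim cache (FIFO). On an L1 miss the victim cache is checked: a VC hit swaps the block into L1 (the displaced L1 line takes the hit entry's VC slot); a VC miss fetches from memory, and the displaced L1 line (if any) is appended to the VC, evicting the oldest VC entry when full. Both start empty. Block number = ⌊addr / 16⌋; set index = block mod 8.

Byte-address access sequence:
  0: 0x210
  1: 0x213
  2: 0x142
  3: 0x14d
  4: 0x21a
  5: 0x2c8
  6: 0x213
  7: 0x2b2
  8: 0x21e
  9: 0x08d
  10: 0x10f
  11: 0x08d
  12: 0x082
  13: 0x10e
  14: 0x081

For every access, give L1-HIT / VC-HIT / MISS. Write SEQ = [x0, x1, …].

0: 0x210 (blk 33, set 1) → MISS  vc=[]
1: 0x213 (blk 33, set 1) → L1-HIT  vc=[]
2: 0x142 (blk 20, set 4) → MISS  vc=[]
3: 0x14d (blk 20, set 4) → L1-HIT  vc=[]
4: 0x21a (blk 33, set 1) → L1-HIT  vc=[]
5: 0x2c8 (blk 44, set 4) → MISS  vc=[20]
6: 0x213 (blk 33, set 1) → L1-HIT  vc=[20]
7: 0x2b2 (blk 43, set 3) → MISS  vc=[20]
8: 0x21e (blk 33, set 1) → L1-HIT  vc=[20]
9: 0x8d (blk 8, set 0) → MISS  vc=[20]
10: 0x10f (blk 16, set 0) → MISS  vc=[20, 8]
11: 0x8d (blk 8, set 0) → VC-HIT  vc=[20, 16]
12: 0x82 (blk 8, set 0) → L1-HIT  vc=[20, 16]
13: 0x10e (blk 16, set 0) → VC-HIT  vc=[20, 8]
14: 0x81 (blk 8, set 0) → VC-HIT  vc=[20, 16]

SEQ = [MISS, L1-HIT, MISS, L1-HIT, L1-HIT, MISS, L1-HIT, MISS, L1-HIT, MISS, MISS, VC-HIT, L1-HIT, VC-HIT, VC-HIT]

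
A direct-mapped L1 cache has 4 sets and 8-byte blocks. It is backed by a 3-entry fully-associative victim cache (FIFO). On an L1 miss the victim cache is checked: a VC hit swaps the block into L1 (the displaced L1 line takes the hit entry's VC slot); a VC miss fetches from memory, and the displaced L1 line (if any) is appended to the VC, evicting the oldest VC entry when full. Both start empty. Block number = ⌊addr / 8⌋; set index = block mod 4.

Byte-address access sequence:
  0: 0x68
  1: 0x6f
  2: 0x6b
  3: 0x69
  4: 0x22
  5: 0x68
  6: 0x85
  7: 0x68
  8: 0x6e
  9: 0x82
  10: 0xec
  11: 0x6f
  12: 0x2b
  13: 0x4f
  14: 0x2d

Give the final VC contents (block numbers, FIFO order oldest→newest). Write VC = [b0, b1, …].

#0 0x68→b13/s1 MISS; vc=[]
#1 0x6f→b13/s1 L1-HIT; vc=[]
#2 0x6b→b13/s1 L1-HIT; vc=[]
#3 0x69→b13/s1 L1-HIT; vc=[]
#4 0x22→b4/s0 MISS; vc=[]
#5 0x68→b13/s1 L1-HIT; vc=[]
#6 0x85→b16/s0 MISS; vc=[4]
#7 0x68→b13/s1 L1-HIT; vc=[4]
#8 0x6e→b13/s1 L1-HIT; vc=[4]
#9 0x82→b16/s0 L1-HIT; vc=[4]
#10 0xec→b29/s1 MISS; vc=[4,13]
#11 0x6f→b13/s1 VC-HIT; vc=[4,29]
#12 0x2b→b5/s1 MISS; vc=[4,29,13]
#13 0x4f→b9/s1 MISS; vc=[29,13,5]
#14 0x2d→b5/s1 VC-HIT; vc=[29,13,9]

VC = [29, 13, 9]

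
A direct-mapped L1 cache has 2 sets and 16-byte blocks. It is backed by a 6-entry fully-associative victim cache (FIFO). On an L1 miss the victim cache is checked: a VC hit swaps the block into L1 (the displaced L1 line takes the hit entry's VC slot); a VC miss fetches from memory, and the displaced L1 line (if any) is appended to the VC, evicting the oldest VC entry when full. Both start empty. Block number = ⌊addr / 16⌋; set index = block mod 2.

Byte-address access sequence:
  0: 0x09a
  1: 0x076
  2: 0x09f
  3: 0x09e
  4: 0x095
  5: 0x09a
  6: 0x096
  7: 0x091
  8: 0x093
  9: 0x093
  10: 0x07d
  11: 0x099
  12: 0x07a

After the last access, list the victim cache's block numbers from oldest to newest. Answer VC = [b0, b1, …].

0: 0x9a (blk 9, set 1) → MISS  vc=[]
1: 0x76 (blk 7, set 1) → MISS  vc=[9]
2: 0x9f (blk 9, set 1) → VC-HIT  vc=[7]
3: 0x9e (blk 9, set 1) → L1-HIT  vc=[7]
4: 0x95 (blk 9, set 1) → L1-HIT  vc=[7]
5: 0x9a (blk 9, set 1) → L1-HIT  vc=[7]
6: 0x96 (blk 9, set 1) → L1-HIT  vc=[7]
7: 0x91 (blk 9, set 1) → L1-HIT  vc=[7]
8: 0x93 (blk 9, set 1) → L1-HIT  vc=[7]
9: 0x93 (blk 9, set 1) → L1-HIT  vc=[7]
10: 0x7d (blk 7, set 1) → VC-HIT  vc=[9]
11: 0x99 (blk 9, set 1) → VC-HIT  vc=[7]
12: 0x7a (blk 7, set 1) → VC-HIT  vc=[9]

VC = [9]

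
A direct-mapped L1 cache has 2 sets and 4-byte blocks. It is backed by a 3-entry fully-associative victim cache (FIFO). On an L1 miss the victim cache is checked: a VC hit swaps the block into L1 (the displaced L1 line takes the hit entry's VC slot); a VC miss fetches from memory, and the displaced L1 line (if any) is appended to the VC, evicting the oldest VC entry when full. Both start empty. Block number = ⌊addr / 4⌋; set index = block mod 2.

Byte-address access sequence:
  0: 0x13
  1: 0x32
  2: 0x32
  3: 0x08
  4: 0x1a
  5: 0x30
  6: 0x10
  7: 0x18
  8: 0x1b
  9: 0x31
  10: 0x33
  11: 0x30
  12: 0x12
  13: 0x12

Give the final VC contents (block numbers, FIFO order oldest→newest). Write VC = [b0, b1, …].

#0 0x13→b4/s0 MISS; vc=[]
#1 0x32→b12/s0 MISS; vc=[4]
#2 0x32→b12/s0 L1-HIT; vc=[4]
#3 0x8→b2/s0 MISS; vc=[4,12]
#4 0x1a→b6/s0 MISS; vc=[4,12,2]
#5 0x30→b12/s0 VC-HIT; vc=[4,6,2]
#6 0x10→b4/s0 VC-HIT; vc=[12,6,2]
#7 0x18→b6/s0 VC-HIT; vc=[12,4,2]
#8 0x1b→b6/s0 L1-HIT; vc=[12,4,2]
#9 0x31→b12/s0 VC-HIT; vc=[6,4,2]
#10 0x33→b12/s0 L1-HIT; vc=[6,4,2]
#11 0x30→b12/s0 L1-HIT; vc=[6,4,2]
#12 0x12→b4/s0 VC-HIT; vc=[6,12,2]
#13 0x12→b4/s0 L1-HIT; vc=[6,12,2]

VC = [6, 12, 2]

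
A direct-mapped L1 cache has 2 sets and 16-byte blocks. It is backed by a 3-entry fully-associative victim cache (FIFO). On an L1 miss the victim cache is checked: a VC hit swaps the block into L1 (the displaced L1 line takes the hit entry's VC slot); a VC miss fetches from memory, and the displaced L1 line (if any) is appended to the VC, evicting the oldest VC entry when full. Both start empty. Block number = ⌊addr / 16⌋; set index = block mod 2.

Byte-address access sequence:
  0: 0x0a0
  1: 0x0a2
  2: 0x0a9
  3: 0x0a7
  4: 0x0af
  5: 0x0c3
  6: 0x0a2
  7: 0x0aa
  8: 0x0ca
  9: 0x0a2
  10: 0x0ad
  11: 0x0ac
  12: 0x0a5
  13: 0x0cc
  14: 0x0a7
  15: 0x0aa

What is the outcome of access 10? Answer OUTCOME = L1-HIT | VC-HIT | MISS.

  [0] addr=0xa0 blk=10 s=0: MISS | VC []
  [1] addr=0xa2 blk=10 s=0: L1-HIT | VC []
  [2] addr=0xa9 blk=10 s=0: L1-HIT | VC []
  [3] addr=0xa7 blk=10 s=0: L1-HIT | VC []
  [4] addr=0xaf blk=10 s=0: L1-HIT | VC []
  [5] addr=0xc3 blk=12 s=0: MISS | VC [10]
  [6] addr=0xa2 blk=10 s=0: VC-HIT | VC [12]
  [7] addr=0xaa blk=10 s=0: L1-HIT | VC [12]
  [8] addr=0xca blk=12 s=0: VC-HIT | VC [10]
  [9] addr=0xa2 blk=10 s=0: VC-HIT | VC [12]
  [10] addr=0xad blk=10 s=0: L1-HIT | VC [12]
  [11] addr=0xac blk=10 s=0: L1-HIT | VC [12]
  [12] addr=0xa5 blk=10 s=0: L1-HIT | VC [12]
  [13] addr=0xcc blk=12 s=0: VC-HIT | VC [10]
  [14] addr=0xa7 blk=10 s=0: VC-HIT | VC [12]
  [15] addr=0xaa blk=10 s=0: L1-HIT | VC [12]

OUTCOME = L1-HIT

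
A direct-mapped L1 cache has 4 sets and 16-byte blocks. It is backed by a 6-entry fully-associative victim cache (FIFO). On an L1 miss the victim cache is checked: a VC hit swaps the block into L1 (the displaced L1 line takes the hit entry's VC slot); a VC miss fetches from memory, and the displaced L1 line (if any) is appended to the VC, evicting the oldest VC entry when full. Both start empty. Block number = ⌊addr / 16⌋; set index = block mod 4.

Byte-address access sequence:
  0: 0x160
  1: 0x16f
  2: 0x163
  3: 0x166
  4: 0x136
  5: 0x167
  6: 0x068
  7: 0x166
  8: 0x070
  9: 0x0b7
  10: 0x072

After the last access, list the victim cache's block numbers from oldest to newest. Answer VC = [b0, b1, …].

#0 0x160→b22/s2 MISS; vc=[]
#1 0x16f→b22/s2 L1-HIT; vc=[]
#2 0x163→b22/s2 L1-HIT; vc=[]
#3 0x166→b22/s2 L1-HIT; vc=[]
#4 0x136→b19/s3 MISS; vc=[]
#5 0x167→b22/s2 L1-HIT; vc=[]
#6 0x68→b6/s2 MISS; vc=[22]
#7 0x166→b22/s2 VC-HIT; vc=[6]
#8 0x70→b7/s3 MISS; vc=[6,19]
#9 0xb7→b11/s3 MISS; vc=[6,19,7]
#10 0x72→b7/s3 VC-HIT; vc=[6,19,11]

VC = [6, 19, 11]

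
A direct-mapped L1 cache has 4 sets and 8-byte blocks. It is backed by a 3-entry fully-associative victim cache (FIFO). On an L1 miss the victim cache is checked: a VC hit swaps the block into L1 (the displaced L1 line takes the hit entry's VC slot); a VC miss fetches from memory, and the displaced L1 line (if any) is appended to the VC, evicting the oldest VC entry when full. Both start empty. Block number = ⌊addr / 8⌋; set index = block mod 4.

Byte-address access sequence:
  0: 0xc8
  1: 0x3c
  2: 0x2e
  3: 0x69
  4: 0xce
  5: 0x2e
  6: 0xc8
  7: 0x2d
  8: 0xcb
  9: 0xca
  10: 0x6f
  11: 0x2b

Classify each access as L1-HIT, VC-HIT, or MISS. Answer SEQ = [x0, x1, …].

#0 0xc8→b25/s1 MISS; vc=[]
#1 0x3c→b7/s3 MISS; vc=[]
#2 0x2e→b5/s1 MISS; vc=[25]
#3 0x69→b13/s1 MISS; vc=[25,5]
#4 0xce→b25/s1 VC-HIT; vc=[13,5]
#5 0x2e→b5/s1 VC-HIT; vc=[13,25]
#6 0xc8→b25/s1 VC-HIT; vc=[13,5]
#7 0x2d→b5/s1 VC-HIT; vc=[13,25]
#8 0xcb→b25/s1 VC-HIT; vc=[13,5]
#9 0xca→b25/s1 L1-HIT; vc=[13,5]
#10 0x6f→b13/s1 VC-HIT; vc=[25,5]
#11 0x2b→b5/s1 VC-HIT; vc=[25,13]

SEQ = [MISS, MISS, MISS, MISS, VC-HIT, VC-HIT, VC-HIT, VC-HIT, VC-HIT, L1-HIT, VC-HIT, VC-HIT]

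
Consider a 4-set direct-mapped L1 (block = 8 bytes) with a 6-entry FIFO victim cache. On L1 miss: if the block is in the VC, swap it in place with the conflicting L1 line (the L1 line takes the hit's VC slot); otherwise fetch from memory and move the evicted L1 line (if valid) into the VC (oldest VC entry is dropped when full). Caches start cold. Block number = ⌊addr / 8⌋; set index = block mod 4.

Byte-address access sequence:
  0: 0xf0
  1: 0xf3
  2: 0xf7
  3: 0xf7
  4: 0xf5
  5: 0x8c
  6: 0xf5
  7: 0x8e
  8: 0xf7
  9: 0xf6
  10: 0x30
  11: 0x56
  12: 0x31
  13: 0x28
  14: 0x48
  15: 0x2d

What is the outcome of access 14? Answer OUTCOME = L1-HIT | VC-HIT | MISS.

0: 0xf0 (blk 30, set 2) → MISS  vc=[]
1: 0xf3 (blk 30, set 2) → L1-HIT  vc=[]
2: 0xf7 (blk 30, set 2) → L1-HIT  vc=[]
3: 0xf7 (blk 30, set 2) → L1-HIT  vc=[]
4: 0xf5 (blk 30, set 2) → L1-HIT  vc=[]
5: 0x8c (blk 17, set 1) → MISS  vc=[]
6: 0xf5 (blk 30, set 2) → L1-HIT  vc=[]
7: 0x8e (blk 17, set 1) → L1-HIT  vc=[]
8: 0xf7 (blk 30, set 2) → L1-HIT  vc=[]
9: 0xf6 (blk 30, set 2) → L1-HIT  vc=[]
10: 0x30 (blk 6, set 2) → MISS  vc=[30]
11: 0x56 (blk 10, set 2) → MISS  vc=[30, 6]
12: 0x31 (blk 6, set 2) → VC-HIT  vc=[30, 10]
13: 0x28 (blk 5, set 1) → MISS  vc=[30, 10, 17]
14: 0x48 (blk 9, set 1) → MISS  vc=[30, 10, 17, 5]
15: 0x2d (blk 5, set 1) → VC-HIT  vc=[30, 10, 17, 9]

OUTCOME = MISS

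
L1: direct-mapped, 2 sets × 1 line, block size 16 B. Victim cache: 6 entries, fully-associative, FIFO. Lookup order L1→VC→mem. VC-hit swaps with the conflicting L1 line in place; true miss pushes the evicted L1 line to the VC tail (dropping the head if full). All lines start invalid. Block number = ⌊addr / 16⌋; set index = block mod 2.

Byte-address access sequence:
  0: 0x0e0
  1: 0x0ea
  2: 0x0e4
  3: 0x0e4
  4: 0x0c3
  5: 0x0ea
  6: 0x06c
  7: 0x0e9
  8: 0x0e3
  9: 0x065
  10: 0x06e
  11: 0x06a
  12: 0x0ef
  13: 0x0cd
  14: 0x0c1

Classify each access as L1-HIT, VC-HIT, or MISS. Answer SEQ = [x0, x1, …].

SEQ = [MISS, L1-HIT, L1-HIT, L1-HIT, MISS, VC-HIT, MISS, VC-HIT, L1-HIT, VC-HIT, L1-HIT, L1-HIT, VC-HIT, VC-HIT, L1-HIT]

  [0] addr=0xe0 blk=14 s=0: MISS | VC []
  [1] addr=0xea blk=14 s=0: L1-HIT | VC []
  [2] addr=0xe4 blk=14 s=0: L1-HIT | VC []
  [3] addr=0xe4 blk=14 s=0: L1-HIT | VC []
  [4] addr=0xc3 blk=12 s=0: MISS | VC [14]
  [5] addr=0xea blk=14 s=0: VC-HIT | VC [12]
  [6] addr=0x6c blk=6 s=0: MISS | VC [12, 14]
  [7] addr=0xe9 blk=14 s=0: VC-HIT | VC [12, 6]
  [8] addr=0xe3 blk=14 s=0: L1-HIT | VC [12, 6]
  [9] addr=0x65 blk=6 s=0: VC-HIT | VC [12, 14]
  [10] addr=0x6e blk=6 s=0: L1-HIT | VC [12, 14]
  [11] addr=0x6a blk=6 s=0: L1-HIT | VC [12, 14]
  [12] addr=0xef blk=14 s=0: VC-HIT | VC [12, 6]
  [13] addr=0xcd blk=12 s=0: VC-HIT | VC [14, 6]
  [14] addr=0xc1 blk=12 s=0: L1-HIT | VC [14, 6]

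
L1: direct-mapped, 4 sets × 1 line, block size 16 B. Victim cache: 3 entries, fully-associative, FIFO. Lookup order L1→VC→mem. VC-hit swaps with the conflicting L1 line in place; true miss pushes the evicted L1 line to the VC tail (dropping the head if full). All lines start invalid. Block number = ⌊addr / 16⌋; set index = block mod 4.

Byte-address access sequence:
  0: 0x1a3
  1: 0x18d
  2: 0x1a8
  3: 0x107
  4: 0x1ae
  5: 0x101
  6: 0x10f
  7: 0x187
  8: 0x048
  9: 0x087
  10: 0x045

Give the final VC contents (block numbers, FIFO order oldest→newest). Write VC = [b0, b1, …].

  [0] addr=0x1a3 blk=26 s=2: MISS | VC []
  [1] addr=0x18d blk=24 s=0: MISS | VC []
  [2] addr=0x1a8 blk=26 s=2: L1-HIT | VC []
  [3] addr=0x107 blk=16 s=0: MISS | VC [24]
  [4] addr=0x1ae blk=26 s=2: L1-HIT | VC [24]
  [5] addr=0x101 blk=16 s=0: L1-HIT | VC [24]
  [6] addr=0x10f blk=16 s=0: L1-HIT | VC [24]
  [7] addr=0x187 blk=24 s=0: VC-HIT | VC [16]
  [8] addr=0x48 blk=4 s=0: MISS | VC [16, 24]
  [9] addr=0x87 blk=8 s=0: MISS | VC [16, 24, 4]
  [10] addr=0x45 blk=4 s=0: VC-HIT | VC [16, 24, 8]

VC = [16, 24, 8]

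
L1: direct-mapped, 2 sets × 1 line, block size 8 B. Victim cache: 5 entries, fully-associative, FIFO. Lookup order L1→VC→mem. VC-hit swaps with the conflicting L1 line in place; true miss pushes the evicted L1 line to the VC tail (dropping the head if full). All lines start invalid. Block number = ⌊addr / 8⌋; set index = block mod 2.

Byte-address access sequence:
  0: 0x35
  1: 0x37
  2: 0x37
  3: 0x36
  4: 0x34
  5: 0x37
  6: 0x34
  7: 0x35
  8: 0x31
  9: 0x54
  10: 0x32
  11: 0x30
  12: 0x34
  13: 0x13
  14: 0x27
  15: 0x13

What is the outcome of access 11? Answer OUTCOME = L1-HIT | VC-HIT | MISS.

OUTCOME = L1-HIT

  [0] addr=0x35 blk=6 s=0: MISS | VC []
  [1] addr=0x37 blk=6 s=0: L1-HIT | VC []
  [2] addr=0x37 blk=6 s=0: L1-HIT | VC []
  [3] addr=0x36 blk=6 s=0: L1-HIT | VC []
  [4] addr=0x34 blk=6 s=0: L1-HIT | VC []
  [5] addr=0x37 blk=6 s=0: L1-HIT | VC []
  [6] addr=0x34 blk=6 s=0: L1-HIT | VC []
  [7] addr=0x35 blk=6 s=0: L1-HIT | VC []
  [8] addr=0x31 blk=6 s=0: L1-HIT | VC []
  [9] addr=0x54 blk=10 s=0: MISS | VC [6]
  [10] addr=0x32 blk=6 s=0: VC-HIT | VC [10]
  [11] addr=0x30 blk=6 s=0: L1-HIT | VC [10]
  [12] addr=0x34 blk=6 s=0: L1-HIT | VC [10]
  [13] addr=0x13 blk=2 s=0: MISS | VC [10, 6]
  [14] addr=0x27 blk=4 s=0: MISS | VC [10, 6, 2]
  [15] addr=0x13 blk=2 s=0: VC-HIT | VC [10, 6, 4]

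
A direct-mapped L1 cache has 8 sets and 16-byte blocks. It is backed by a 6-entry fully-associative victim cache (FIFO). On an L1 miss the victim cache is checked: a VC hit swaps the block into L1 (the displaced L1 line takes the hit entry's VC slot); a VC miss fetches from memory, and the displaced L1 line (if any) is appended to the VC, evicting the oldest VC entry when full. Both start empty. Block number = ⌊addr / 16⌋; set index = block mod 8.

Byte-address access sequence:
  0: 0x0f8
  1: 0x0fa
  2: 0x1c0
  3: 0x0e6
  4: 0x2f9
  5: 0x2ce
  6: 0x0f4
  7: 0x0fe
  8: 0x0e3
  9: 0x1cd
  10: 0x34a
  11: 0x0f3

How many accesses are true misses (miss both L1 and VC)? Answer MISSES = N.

MISSES = 6

  [0] addr=0xf8 blk=15 s=7: MISS | VC []
  [1] addr=0xfa blk=15 s=7: L1-HIT | VC []
  [2] addr=0x1c0 blk=28 s=4: MISS | VC []
  [3] addr=0xe6 blk=14 s=6: MISS | VC []
  [4] addr=0x2f9 blk=47 s=7: MISS | VC [15]
  [5] addr=0x2ce blk=44 s=4: MISS | VC [15, 28]
  [6] addr=0xf4 blk=15 s=7: VC-HIT | VC [47, 28]
  [7] addr=0xfe blk=15 s=7: L1-HIT | VC [47, 28]
  [8] addr=0xe3 blk=14 s=6: L1-HIT | VC [47, 28]
  [9] addr=0x1cd blk=28 s=4: VC-HIT | VC [47, 44]
  [10] addr=0x34a blk=52 s=4: MISS | VC [47, 44, 28]
  [11] addr=0xf3 blk=15 s=7: L1-HIT | VC [47, 44, 28]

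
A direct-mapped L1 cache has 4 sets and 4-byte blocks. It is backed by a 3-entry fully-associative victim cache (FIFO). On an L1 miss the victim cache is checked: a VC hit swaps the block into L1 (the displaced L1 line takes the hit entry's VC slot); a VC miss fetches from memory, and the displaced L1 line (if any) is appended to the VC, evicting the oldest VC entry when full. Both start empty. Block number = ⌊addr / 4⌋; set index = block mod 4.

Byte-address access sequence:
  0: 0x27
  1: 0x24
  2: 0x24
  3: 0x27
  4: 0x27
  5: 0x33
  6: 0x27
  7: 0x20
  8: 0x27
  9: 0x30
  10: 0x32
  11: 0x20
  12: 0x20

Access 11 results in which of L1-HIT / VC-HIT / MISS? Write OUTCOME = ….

OUTCOME = VC-HIT

0: 0x27 (blk 9, set 1) → MISS  vc=[]
1: 0x24 (blk 9, set 1) → L1-HIT  vc=[]
2: 0x24 (blk 9, set 1) → L1-HIT  vc=[]
3: 0x27 (blk 9, set 1) → L1-HIT  vc=[]
4: 0x27 (blk 9, set 1) → L1-HIT  vc=[]
5: 0x33 (blk 12, set 0) → MISS  vc=[]
6: 0x27 (blk 9, set 1) → L1-HIT  vc=[]
7: 0x20 (blk 8, set 0) → MISS  vc=[12]
8: 0x27 (blk 9, set 1) → L1-HIT  vc=[12]
9: 0x30 (blk 12, set 0) → VC-HIT  vc=[8]
10: 0x32 (blk 12, set 0) → L1-HIT  vc=[8]
11: 0x20 (blk 8, set 0) → VC-HIT  vc=[12]
12: 0x20 (blk 8, set 0) → L1-HIT  vc=[12]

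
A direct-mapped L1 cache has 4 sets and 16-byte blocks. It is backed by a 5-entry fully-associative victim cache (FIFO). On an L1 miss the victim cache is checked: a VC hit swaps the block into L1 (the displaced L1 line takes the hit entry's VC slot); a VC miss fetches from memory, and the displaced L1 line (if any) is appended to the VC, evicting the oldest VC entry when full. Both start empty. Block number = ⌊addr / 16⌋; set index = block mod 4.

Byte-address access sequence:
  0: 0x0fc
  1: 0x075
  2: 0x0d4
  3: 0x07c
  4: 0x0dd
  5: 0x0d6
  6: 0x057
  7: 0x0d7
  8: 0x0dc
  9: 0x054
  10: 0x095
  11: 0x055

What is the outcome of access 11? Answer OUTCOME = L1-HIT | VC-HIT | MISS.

  [0] addr=0xfc blk=15 s=3: MISS | VC []
  [1] addr=0x75 blk=7 s=3: MISS | VC [15]
  [2] addr=0xd4 blk=13 s=1: MISS | VC [15]
  [3] addr=0x7c blk=7 s=3: L1-HIT | VC [15]
  [4] addr=0xdd blk=13 s=1: L1-HIT | VC [15]
  [5] addr=0xd6 blk=13 s=1: L1-HIT | VC [15]
  [6] addr=0x57 blk=5 s=1: MISS | VC [15, 13]
  [7] addr=0xd7 blk=13 s=1: VC-HIT | VC [15, 5]
  [8] addr=0xdc blk=13 s=1: L1-HIT | VC [15, 5]
  [9] addr=0x54 blk=5 s=1: VC-HIT | VC [15, 13]
  [10] addr=0x95 blk=9 s=1: MISS | VC [15, 13, 5]
  [11] addr=0x55 blk=5 s=1: VC-HIT | VC [15, 13, 9]

OUTCOME = VC-HIT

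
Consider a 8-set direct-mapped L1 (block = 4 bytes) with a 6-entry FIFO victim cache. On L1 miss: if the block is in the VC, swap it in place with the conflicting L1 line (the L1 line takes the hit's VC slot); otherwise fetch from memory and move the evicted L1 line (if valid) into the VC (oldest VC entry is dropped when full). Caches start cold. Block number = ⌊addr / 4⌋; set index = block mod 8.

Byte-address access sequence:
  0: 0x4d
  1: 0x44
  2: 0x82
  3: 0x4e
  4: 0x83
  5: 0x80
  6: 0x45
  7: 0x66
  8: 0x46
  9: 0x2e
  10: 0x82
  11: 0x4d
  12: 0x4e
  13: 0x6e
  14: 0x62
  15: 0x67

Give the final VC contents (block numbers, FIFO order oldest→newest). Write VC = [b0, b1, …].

VC = [17, 11, 19, 32]

#0 0x4d→b19/s3 MISS; vc=[]
#1 0x44→b17/s1 MISS; vc=[]
#2 0x82→b32/s0 MISS; vc=[]
#3 0x4e→b19/s3 L1-HIT; vc=[]
#4 0x83→b32/s0 L1-HIT; vc=[]
#5 0x80→b32/s0 L1-HIT; vc=[]
#6 0x45→b17/s1 L1-HIT; vc=[]
#7 0x66→b25/s1 MISS; vc=[17]
#8 0x46→b17/s1 VC-HIT; vc=[25]
#9 0x2e→b11/s3 MISS; vc=[25,19]
#10 0x82→b32/s0 L1-HIT; vc=[25,19]
#11 0x4d→b19/s3 VC-HIT; vc=[25,11]
#12 0x4e→b19/s3 L1-HIT; vc=[25,11]
#13 0x6e→b27/s3 MISS; vc=[25,11,19]
#14 0x62→b24/s0 MISS; vc=[25,11,19,32]
#15 0x67→b25/s1 VC-HIT; vc=[17,11,19,32]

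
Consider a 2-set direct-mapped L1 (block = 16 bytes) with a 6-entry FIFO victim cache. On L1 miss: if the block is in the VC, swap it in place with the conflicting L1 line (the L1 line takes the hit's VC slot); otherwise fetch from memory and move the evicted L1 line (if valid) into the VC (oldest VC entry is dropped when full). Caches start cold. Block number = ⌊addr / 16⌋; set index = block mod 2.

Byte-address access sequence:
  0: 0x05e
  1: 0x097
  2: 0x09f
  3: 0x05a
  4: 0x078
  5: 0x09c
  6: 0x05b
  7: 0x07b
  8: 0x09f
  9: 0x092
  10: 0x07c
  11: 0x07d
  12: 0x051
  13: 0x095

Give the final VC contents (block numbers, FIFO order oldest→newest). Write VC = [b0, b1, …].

  [0] addr=0x5e blk=5 s=1: MISS | VC []
  [1] addr=0x97 blk=9 s=1: MISS | VC [5]
  [2] addr=0x9f blk=9 s=1: L1-HIT | VC [5]
  [3] addr=0x5a blk=5 s=1: VC-HIT | VC [9]
  [4] addr=0x78 blk=7 s=1: MISS | VC [9, 5]
  [5] addr=0x9c blk=9 s=1: VC-HIT | VC [7, 5]
  [6] addr=0x5b blk=5 s=1: VC-HIT | VC [7, 9]
  [7] addr=0x7b blk=7 s=1: VC-HIT | VC [5, 9]
  [8] addr=0x9f blk=9 s=1: VC-HIT | VC [5, 7]
  [9] addr=0x92 blk=9 s=1: L1-HIT | VC [5, 7]
  [10] addr=0x7c blk=7 s=1: VC-HIT | VC [5, 9]
  [11] addr=0x7d blk=7 s=1: L1-HIT | VC [5, 9]
  [12] addr=0x51 blk=5 s=1: VC-HIT | VC [7, 9]
  [13] addr=0x95 blk=9 s=1: VC-HIT | VC [7, 5]

VC = [7, 5]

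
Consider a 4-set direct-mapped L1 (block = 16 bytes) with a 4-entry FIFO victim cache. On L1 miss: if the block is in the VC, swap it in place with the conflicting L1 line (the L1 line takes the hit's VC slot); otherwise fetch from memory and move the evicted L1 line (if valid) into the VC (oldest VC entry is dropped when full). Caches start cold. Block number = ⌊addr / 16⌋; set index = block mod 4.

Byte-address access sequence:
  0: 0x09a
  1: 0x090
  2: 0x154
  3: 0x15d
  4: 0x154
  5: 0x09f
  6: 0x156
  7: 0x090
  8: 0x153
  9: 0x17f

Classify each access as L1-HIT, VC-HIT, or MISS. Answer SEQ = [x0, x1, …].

0: 0x9a (blk 9, set 1) → MISS  vc=[]
1: 0x90 (blk 9, set 1) → L1-HIT  vc=[]
2: 0x154 (blk 21, set 1) → MISS  vc=[9]
3: 0x15d (blk 21, set 1) → L1-HIT  vc=[9]
4: 0x154 (blk 21, set 1) → L1-HIT  vc=[9]
5: 0x9f (blk 9, set 1) → VC-HIT  vc=[21]
6: 0x156 (blk 21, set 1) → VC-HIT  vc=[9]
7: 0x90 (blk 9, set 1) → VC-HIT  vc=[21]
8: 0x153 (blk 21, set 1) → VC-HIT  vc=[9]
9: 0x17f (blk 23, set 3) → MISS  vc=[9]

SEQ = [MISS, L1-HIT, MISS, L1-HIT, L1-HIT, VC-HIT, VC-HIT, VC-HIT, VC-HIT, MISS]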